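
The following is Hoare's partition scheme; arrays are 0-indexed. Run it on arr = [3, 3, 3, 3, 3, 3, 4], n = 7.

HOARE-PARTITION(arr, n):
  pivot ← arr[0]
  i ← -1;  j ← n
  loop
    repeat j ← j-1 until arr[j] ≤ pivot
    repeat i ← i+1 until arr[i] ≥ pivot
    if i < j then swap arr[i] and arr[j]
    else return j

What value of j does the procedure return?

2

pivot=3
j stops at 5 (3), i stops at 0 (3); swap ⇒ [3, 3, 3, 3, 3, 3, 4]
j stops at 4 (3), i stops at 1 (3); swap ⇒ [3, 3, 3, 3, 3, 3, 4]
j stops at 3 (3), i stops at 2 (3); swap ⇒ [3, 3, 3, 3, 3, 3, 4]
j stops at 2, i stops at 3; i≥j ⇒ return 2. arr=[3, 3, 3, 3, 3, 3, 4]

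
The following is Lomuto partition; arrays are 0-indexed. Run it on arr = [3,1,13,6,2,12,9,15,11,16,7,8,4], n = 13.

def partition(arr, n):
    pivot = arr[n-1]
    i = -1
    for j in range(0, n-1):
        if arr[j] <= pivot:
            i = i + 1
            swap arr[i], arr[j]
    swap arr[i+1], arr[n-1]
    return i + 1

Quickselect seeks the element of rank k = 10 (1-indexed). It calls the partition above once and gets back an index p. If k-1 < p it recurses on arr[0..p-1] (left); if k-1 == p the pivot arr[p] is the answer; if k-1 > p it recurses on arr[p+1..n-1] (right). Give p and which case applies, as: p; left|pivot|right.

3; right

pivot=4, i=-1
j=0: 3≤4, i=0, swap(0,0) ⇒ [3,1,13,6,2,12,9,15,11,16,7,8,4]
j=1: 1≤4, i=1, swap(1,1) ⇒ [3,1,13,6,2,12,9,15,11,16,7,8,4]
j=2: 13>4, skip
j=3: 6>4, skip
j=4: 2≤4, i=2, swap(2,4) ⇒ [3,1,2,6,13,12,9,15,11,16,7,8,4]
j=5: 12>4, skip
j=6: 9>4, skip
j=7: 15>4, skip
j=8: 11>4, skip
j=9: 16>4, skip
j=10: 7>4, skip
j=11: 8>4, skip
swap(3,12) ⇒ [3,1,2,4,13,12,9,15,11,16,7,8,6]; return 3
p = 3; k-1 = 9 > 3 ⇒ right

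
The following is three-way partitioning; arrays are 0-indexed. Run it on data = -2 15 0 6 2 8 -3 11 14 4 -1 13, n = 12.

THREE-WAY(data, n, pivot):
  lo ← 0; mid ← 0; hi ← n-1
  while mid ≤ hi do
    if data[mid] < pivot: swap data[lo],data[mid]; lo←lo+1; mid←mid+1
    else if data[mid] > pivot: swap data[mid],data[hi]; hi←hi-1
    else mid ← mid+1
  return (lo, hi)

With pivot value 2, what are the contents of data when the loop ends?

pivot = 2; lo=0, mid=0, hi=11
data[mid]=-2<2: swap data[0],data[0]; lo=1,mid=1 → -2 15 0 6 2 8 -3 11 14 4 -1 13
data[mid]=15>2: swap data[1],data[11]; hi=10 → -2 13 0 6 2 8 -3 11 14 4 -1 15
data[mid]=13>2: swap data[1],data[10]; hi=9 → -2 -1 0 6 2 8 -3 11 14 4 13 15
data[mid]=-1<2: swap data[1],data[1]; lo=2,mid=2 → -2 -1 0 6 2 8 -3 11 14 4 13 15
data[mid]=0<2: swap data[2],data[2]; lo=3,mid=3 → -2 -1 0 6 2 8 -3 11 14 4 13 15
data[mid]=6>2: swap data[3],data[9]; hi=8 → -2 -1 0 4 2 8 -3 11 14 6 13 15
data[mid]=4>2: swap data[3],data[8]; hi=7 → -2 -1 0 14 2 8 -3 11 4 6 13 15
data[mid]=14>2: swap data[3],data[7]; hi=6 → -2 -1 0 11 2 8 -3 14 4 6 13 15
data[mid]=11>2: swap data[3],data[6]; hi=5 → -2 -1 0 -3 2 8 11 14 4 6 13 15
data[mid]=-3<2: swap data[3],data[3]; lo=4,mid=4 → -2 -1 0 -3 2 8 11 14 4 6 13 15
data[mid]=2=2: mid=5
data[mid]=8>2: swap data[5],data[5]; hi=4 → -2 -1 0 -3 2 8 11 14 4 6 13 15
end: lo=4, hi=4; data = -2 -1 0 -3 2 8 11 14 4 6 13 15

-2 -1 0 -3 2 8 11 14 4 6 13 15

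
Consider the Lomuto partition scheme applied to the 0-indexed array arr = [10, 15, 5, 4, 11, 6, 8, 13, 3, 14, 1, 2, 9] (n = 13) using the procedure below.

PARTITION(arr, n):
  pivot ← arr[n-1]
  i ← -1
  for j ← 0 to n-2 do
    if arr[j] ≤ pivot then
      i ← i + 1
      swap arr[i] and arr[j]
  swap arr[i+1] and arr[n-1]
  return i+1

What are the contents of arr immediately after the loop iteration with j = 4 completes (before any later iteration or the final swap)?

[5, 4, 10, 15, 11, 6, 8, 13, 3, 14, 1, 2, 9]

pivot=9, i=-1
j=0: 10>9, skip
j=1: 15>9, skip
j=2: 5≤9, i=0, swap(0,2) ⇒ [5, 15, 10, 4, 11, 6, 8, 13, 3, 14, 1, 2, 9]
j=3: 4≤9, i=1, swap(1,3) ⇒ [5, 4, 10, 15, 11, 6, 8, 13, 3, 14, 1, 2, 9]
j=4: 11>9, skip
(after j=4) arr = [5, 4, 10, 15, 11, 6, 8, 13, 3, 14, 1, 2, 9]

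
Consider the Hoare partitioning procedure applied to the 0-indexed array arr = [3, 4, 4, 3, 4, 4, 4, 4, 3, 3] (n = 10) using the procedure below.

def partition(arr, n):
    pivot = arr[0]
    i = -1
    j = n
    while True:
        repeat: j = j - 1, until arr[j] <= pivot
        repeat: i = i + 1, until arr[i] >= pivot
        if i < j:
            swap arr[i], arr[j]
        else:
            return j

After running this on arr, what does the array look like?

[3, 3, 3, 4, 4, 4, 4, 4, 4, 3]

pivot = arr[0] = 3; i = -1, j = 10
j→9 (arr[9]=3≤3), i→0 (arr[0]=3≥3); i<j, swap → [3, 4, 4, 3, 4, 4, 4, 4, 3, 3]
j→8 (arr[8]=3≤3), i→1 (arr[1]=4≥3); i<j, swap → [3, 3, 4, 3, 4, 4, 4, 4, 4, 3]
j→3 (arr[3]=3≤3), i→2 (arr[2]=4≥3); i<j, swap → [3, 3, 3, 4, 4, 4, 4, 4, 4, 3]
j→2, i→3; i≥j, return j=2. arr = [3, 3, 3, 4, 4, 4, 4, 4, 4, 3]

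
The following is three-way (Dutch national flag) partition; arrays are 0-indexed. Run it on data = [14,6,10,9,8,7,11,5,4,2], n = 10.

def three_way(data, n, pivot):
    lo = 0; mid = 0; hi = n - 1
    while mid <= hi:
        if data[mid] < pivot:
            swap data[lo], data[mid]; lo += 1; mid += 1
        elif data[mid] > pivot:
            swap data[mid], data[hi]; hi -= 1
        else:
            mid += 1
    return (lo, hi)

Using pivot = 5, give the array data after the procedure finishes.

[2,4,5,8,7,11,9,10,6,14]

pivot = 5; lo=0, mid=0, hi=9
data[mid]=14>5: swap data[0],data[9]; hi=8 → [2,6,10,9,8,7,11,5,4,14]
data[mid]=2<5: swap data[0],data[0]; lo=1,mid=1 → [2,6,10,9,8,7,11,5,4,14]
data[mid]=6>5: swap data[1],data[8]; hi=7 → [2,4,10,9,8,7,11,5,6,14]
data[mid]=4<5: swap data[1],data[1]; lo=2,mid=2 → [2,4,10,9,8,7,11,5,6,14]
data[mid]=10>5: swap data[2],data[7]; hi=6 → [2,4,5,9,8,7,11,10,6,14]
data[mid]=5=5: mid=3
data[mid]=9>5: swap data[3],data[6]; hi=5 → [2,4,5,11,8,7,9,10,6,14]
data[mid]=11>5: swap data[3],data[5]; hi=4 → [2,4,5,7,8,11,9,10,6,14]
data[mid]=7>5: swap data[3],data[4]; hi=3 → [2,4,5,8,7,11,9,10,6,14]
data[mid]=8>5: swap data[3],data[3]; hi=2 → [2,4,5,8,7,11,9,10,6,14]
end: lo=2, hi=2; data = [2,4,5,8,7,11,9,10,6,14]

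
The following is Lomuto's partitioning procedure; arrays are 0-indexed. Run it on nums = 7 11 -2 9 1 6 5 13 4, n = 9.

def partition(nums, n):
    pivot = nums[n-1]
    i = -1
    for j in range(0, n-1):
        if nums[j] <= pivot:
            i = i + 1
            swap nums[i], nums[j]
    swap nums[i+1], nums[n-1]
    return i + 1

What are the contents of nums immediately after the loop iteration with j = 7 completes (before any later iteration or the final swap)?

pivot = nums[8] = 4; i = -1
j=0: nums[0]=7 > 4 → no swap
j=1: nums[1]=11 > 4 → no swap
j=2: nums[2]=-2 ≤ 4 → i=0, swap nums[0],nums[2] → -2 11 7 9 1 6 5 13 4
j=3: nums[3]=9 > 4 → no swap
j=4: nums[4]=1 ≤ 4 → i=1, swap nums[1],nums[4] → -2 1 7 9 11 6 5 13 4
j=5: nums[5]=6 > 4 → no swap
j=6: nums[6]=5 > 4 → no swap
j=7: nums[7]=13 > 4 → no swap
(after j=7) nums = -2 1 7 9 11 6 5 13 4

-2 1 7 9 11 6 5 13 4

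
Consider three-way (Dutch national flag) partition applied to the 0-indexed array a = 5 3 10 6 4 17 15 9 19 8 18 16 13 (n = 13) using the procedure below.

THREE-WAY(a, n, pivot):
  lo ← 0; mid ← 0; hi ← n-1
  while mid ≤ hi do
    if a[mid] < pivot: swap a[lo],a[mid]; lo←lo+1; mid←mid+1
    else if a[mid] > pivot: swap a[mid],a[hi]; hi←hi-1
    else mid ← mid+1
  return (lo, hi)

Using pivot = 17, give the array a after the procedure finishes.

lo=0 mid=0 hi=12
5<17: swap(0,0), lo=1 mid=1 ⇒ 5 3 10 6 4 17 15 9 19 8 18 16 13
3<17: swap(1,1), lo=2 mid=2 ⇒ 5 3 10 6 4 17 15 9 19 8 18 16 13
10<17: swap(2,2), lo=3 mid=3 ⇒ 5 3 10 6 4 17 15 9 19 8 18 16 13
6<17: swap(3,3), lo=4 mid=4 ⇒ 5 3 10 6 4 17 15 9 19 8 18 16 13
4<17: swap(4,4), lo=5 mid=5 ⇒ 5 3 10 6 4 17 15 9 19 8 18 16 13
17=17: mid=6
15<17: swap(5,6), lo=6 mid=7 ⇒ 5 3 10 6 4 15 17 9 19 8 18 16 13
9<17: swap(6,7), lo=7 mid=8 ⇒ 5 3 10 6 4 15 9 17 19 8 18 16 13
19>17: swap(8,12), hi=11 ⇒ 5 3 10 6 4 15 9 17 13 8 18 16 19
13<17: swap(7,8), lo=8 mid=9 ⇒ 5 3 10 6 4 15 9 13 17 8 18 16 19
8<17: swap(8,9), lo=9 mid=10 ⇒ 5 3 10 6 4 15 9 13 8 17 18 16 19
18>17: swap(10,11), hi=10 ⇒ 5 3 10 6 4 15 9 13 8 17 16 18 19
16<17: swap(9,10), lo=10 mid=11 ⇒ 5 3 10 6 4 15 9 13 8 16 17 18 19
done. lo=10 hi=10; a=5 3 10 6 4 15 9 13 8 16 17 18 19

5 3 10 6 4 15 9 13 8 16 17 18 19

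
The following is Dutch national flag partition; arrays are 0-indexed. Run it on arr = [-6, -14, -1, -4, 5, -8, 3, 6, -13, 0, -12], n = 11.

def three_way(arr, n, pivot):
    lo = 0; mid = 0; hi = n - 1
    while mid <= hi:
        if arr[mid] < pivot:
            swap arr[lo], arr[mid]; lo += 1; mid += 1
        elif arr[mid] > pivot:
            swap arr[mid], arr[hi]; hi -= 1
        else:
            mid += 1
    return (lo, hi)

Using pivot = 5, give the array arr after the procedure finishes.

[-6, -14, -1, -4, -8, 3, -12, -13, 0, 5, 6]

pivot = 5; lo=0, mid=0, hi=10
arr[mid]=-6<5: swap arr[0],arr[0]; lo=1,mid=1 → [-6, -14, -1, -4, 5, -8, 3, 6, -13, 0, -12]
arr[mid]=-14<5: swap arr[1],arr[1]; lo=2,mid=2 → [-6, -14, -1, -4, 5, -8, 3, 6, -13, 0, -12]
arr[mid]=-1<5: swap arr[2],arr[2]; lo=3,mid=3 → [-6, -14, -1, -4, 5, -8, 3, 6, -13, 0, -12]
arr[mid]=-4<5: swap arr[3],arr[3]; lo=4,mid=4 → [-6, -14, -1, -4, 5, -8, 3, 6, -13, 0, -12]
arr[mid]=5=5: mid=5
arr[mid]=-8<5: swap arr[4],arr[5]; lo=5,mid=6 → [-6, -14, -1, -4, -8, 5, 3, 6, -13, 0, -12]
arr[mid]=3<5: swap arr[5],arr[6]; lo=6,mid=7 → [-6, -14, -1, -4, -8, 3, 5, 6, -13, 0, -12]
arr[mid]=6>5: swap arr[7],arr[10]; hi=9 → [-6, -14, -1, -4, -8, 3, 5, -12, -13, 0, 6]
arr[mid]=-12<5: swap arr[6],arr[7]; lo=7,mid=8 → [-6, -14, -1, -4, -8, 3, -12, 5, -13, 0, 6]
arr[mid]=-13<5: swap arr[7],arr[8]; lo=8,mid=9 → [-6, -14, -1, -4, -8, 3, -12, -13, 5, 0, 6]
arr[mid]=0<5: swap arr[8],arr[9]; lo=9,mid=10 → [-6, -14, -1, -4, -8, 3, -12, -13, 0, 5, 6]
end: lo=9, hi=9; arr = [-6, -14, -1, -4, -8, 3, -12, -13, 0, 5, 6]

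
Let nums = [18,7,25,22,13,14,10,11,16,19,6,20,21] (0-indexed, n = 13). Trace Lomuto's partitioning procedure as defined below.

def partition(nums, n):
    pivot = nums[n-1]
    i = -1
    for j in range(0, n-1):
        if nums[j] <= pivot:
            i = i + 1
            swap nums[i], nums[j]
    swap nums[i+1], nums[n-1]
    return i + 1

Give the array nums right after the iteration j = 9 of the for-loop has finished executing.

[18,7,13,14,10,11,16,19,25,22,6,20,21]

pivot = nums[12] = 21; i = -1
j=0: nums[0]=18 ≤ 21 → i=0, swap nums[0],nums[0] (no change) → [18,7,25,22,13,14,10,11,16,19,6,20,21]
j=1: nums[1]=7 ≤ 21 → i=1, swap nums[1],nums[1] (no change) → [18,7,25,22,13,14,10,11,16,19,6,20,21]
j=2: nums[2]=25 > 21 → no swap
j=3: nums[3]=22 > 21 → no swap
j=4: nums[4]=13 ≤ 21 → i=2, swap nums[2],nums[4] → [18,7,13,22,25,14,10,11,16,19,6,20,21]
j=5: nums[5]=14 ≤ 21 → i=3, swap nums[3],nums[5] → [18,7,13,14,25,22,10,11,16,19,6,20,21]
j=6: nums[6]=10 ≤ 21 → i=4, swap nums[4],nums[6] → [18,7,13,14,10,22,25,11,16,19,6,20,21]
j=7: nums[7]=11 ≤ 21 → i=5, swap nums[5],nums[7] → [18,7,13,14,10,11,25,22,16,19,6,20,21]
j=8: nums[8]=16 ≤ 21 → i=6, swap nums[6],nums[8] → [18,7,13,14,10,11,16,22,25,19,6,20,21]
j=9: nums[9]=19 ≤ 21 → i=7, swap nums[7],nums[9] → [18,7,13,14,10,11,16,19,25,22,6,20,21]
(after j=9) nums = [18,7,13,14,10,11,16,19,25,22,6,20,21]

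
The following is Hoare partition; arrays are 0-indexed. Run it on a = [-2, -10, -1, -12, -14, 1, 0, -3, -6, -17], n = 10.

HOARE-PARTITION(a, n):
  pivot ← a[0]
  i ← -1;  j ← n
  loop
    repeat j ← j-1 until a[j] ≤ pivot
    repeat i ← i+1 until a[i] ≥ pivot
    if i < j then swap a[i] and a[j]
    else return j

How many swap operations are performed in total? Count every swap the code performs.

3

pivot=-2
j stops at 9 (-17), i stops at 0 (-2); swap ⇒ [-17, -10, -1, -12, -14, 1, 0, -3, -6, -2]
j stops at 8 (-6), i stops at 2 (-1); swap ⇒ [-17, -10, -6, -12, -14, 1, 0, -3, -1, -2]
j stops at 7 (-3), i stops at 5 (1); swap ⇒ [-17, -10, -6, -12, -14, -3, 0, 1, -1, -2]
j stops at 5, i stops at 6; i≥j ⇒ return 5. a=[-17, -10, -6, -12, -14, -3, 0, 1, -1, -2]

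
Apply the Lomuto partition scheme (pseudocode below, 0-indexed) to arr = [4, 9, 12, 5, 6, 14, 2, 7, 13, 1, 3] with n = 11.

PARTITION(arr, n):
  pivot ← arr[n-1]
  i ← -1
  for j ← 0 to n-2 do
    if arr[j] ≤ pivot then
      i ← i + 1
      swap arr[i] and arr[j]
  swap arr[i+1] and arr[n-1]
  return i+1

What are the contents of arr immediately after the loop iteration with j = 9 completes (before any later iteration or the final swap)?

pivot = arr[10] = 3; i = -1
j=0: arr[0]=4 > 3 → no swap
j=1: arr[1]=9 > 3 → no swap
j=2: arr[2]=12 > 3 → no swap
j=3: arr[3]=5 > 3 → no swap
j=4: arr[4]=6 > 3 → no swap
j=5: arr[5]=14 > 3 → no swap
j=6: arr[6]=2 ≤ 3 → i=0, swap arr[0],arr[6] → [2, 9, 12, 5, 6, 14, 4, 7, 13, 1, 3]
j=7: arr[7]=7 > 3 → no swap
j=8: arr[8]=13 > 3 → no swap
j=9: arr[9]=1 ≤ 3 → i=1, swap arr[1],arr[9] → [2, 1, 12, 5, 6, 14, 4, 7, 13, 9, 3]
(after j=9) arr = [2, 1, 12, 5, 6, 14, 4, 7, 13, 9, 3]

[2, 1, 12, 5, 6, 14, 4, 7, 13, 9, 3]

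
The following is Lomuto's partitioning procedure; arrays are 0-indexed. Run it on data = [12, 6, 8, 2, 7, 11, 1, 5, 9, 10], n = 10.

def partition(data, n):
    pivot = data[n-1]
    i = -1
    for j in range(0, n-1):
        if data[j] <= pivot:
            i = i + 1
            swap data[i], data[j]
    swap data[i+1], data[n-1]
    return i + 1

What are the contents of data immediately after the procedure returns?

[6, 8, 2, 7, 1, 5, 9, 10, 12, 11]

pivot=10, i=-1
j=0: 12>10, skip
j=1: 6≤10, i=0, swap(0,1) ⇒ [6, 12, 8, 2, 7, 11, 1, 5, 9, 10]
j=2: 8≤10, i=1, swap(1,2) ⇒ [6, 8, 12, 2, 7, 11, 1, 5, 9, 10]
j=3: 2≤10, i=2, swap(2,3) ⇒ [6, 8, 2, 12, 7, 11, 1, 5, 9, 10]
j=4: 7≤10, i=3, swap(3,4) ⇒ [6, 8, 2, 7, 12, 11, 1, 5, 9, 10]
j=5: 11>10, skip
j=6: 1≤10, i=4, swap(4,6) ⇒ [6, 8, 2, 7, 1, 11, 12, 5, 9, 10]
j=7: 5≤10, i=5, swap(5,7) ⇒ [6, 8, 2, 7, 1, 5, 12, 11, 9, 10]
j=8: 9≤10, i=6, swap(6,8) ⇒ [6, 8, 2, 7, 1, 5, 9, 11, 12, 10]
swap(7,9) ⇒ [6, 8, 2, 7, 1, 5, 9, 10, 12, 11]; return 7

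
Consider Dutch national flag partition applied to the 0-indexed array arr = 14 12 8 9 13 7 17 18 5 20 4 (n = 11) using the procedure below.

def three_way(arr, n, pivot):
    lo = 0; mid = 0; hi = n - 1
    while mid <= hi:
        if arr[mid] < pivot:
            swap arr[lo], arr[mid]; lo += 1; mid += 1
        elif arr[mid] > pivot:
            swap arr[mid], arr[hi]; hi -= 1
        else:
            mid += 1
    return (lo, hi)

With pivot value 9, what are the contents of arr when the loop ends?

4 5 8 7 9 17 18 13 20 12 14

pivot = 9; lo=0, mid=0, hi=10
arr[mid]=14>9: swap arr[0],arr[10]; hi=9 → 4 12 8 9 13 7 17 18 5 20 14
arr[mid]=4<9: swap arr[0],arr[0]; lo=1,mid=1 → 4 12 8 9 13 7 17 18 5 20 14
arr[mid]=12>9: swap arr[1],arr[9]; hi=8 → 4 20 8 9 13 7 17 18 5 12 14
arr[mid]=20>9: swap arr[1],arr[8]; hi=7 → 4 5 8 9 13 7 17 18 20 12 14
arr[mid]=5<9: swap arr[1],arr[1]; lo=2,mid=2 → 4 5 8 9 13 7 17 18 20 12 14
arr[mid]=8<9: swap arr[2],arr[2]; lo=3,mid=3 → 4 5 8 9 13 7 17 18 20 12 14
arr[mid]=9=9: mid=4
arr[mid]=13>9: swap arr[4],arr[7]; hi=6 → 4 5 8 9 18 7 17 13 20 12 14
arr[mid]=18>9: swap arr[4],arr[6]; hi=5 → 4 5 8 9 17 7 18 13 20 12 14
arr[mid]=17>9: swap arr[4],arr[5]; hi=4 → 4 5 8 9 7 17 18 13 20 12 14
arr[mid]=7<9: swap arr[3],arr[4]; lo=4,mid=5 → 4 5 8 7 9 17 18 13 20 12 14
end: lo=4, hi=4; arr = 4 5 8 7 9 17 18 13 20 12 14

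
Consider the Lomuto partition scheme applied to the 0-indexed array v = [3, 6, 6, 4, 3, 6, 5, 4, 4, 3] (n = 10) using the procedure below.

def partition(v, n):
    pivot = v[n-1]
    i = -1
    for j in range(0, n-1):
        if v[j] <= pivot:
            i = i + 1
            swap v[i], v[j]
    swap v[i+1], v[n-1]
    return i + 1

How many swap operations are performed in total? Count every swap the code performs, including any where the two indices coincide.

pivot = v[9] = 3; i = -1
j=0: v[0]=3 ≤ 3 → i=0, swap v[0],v[0] (no change) → [3, 6, 6, 4, 3, 6, 5, 4, 4, 3]
j=1: v[1]=6 > 3 → no swap
j=2: v[2]=6 > 3 → no swap
j=3: v[3]=4 > 3 → no swap
j=4: v[4]=3 ≤ 3 → i=1, swap v[1],v[4] → [3, 3, 6, 4, 6, 6, 5, 4, 4, 3]
j=5: v[5]=6 > 3 → no swap
j=6: v[6]=5 > 3 → no swap
j=7: v[7]=4 > 3 → no swap
j=8: v[8]=4 > 3 → no swap
final swap v[2],v[9] → [3, 3, 3, 4, 6, 6, 5, 4, 4, 6]; return 2

3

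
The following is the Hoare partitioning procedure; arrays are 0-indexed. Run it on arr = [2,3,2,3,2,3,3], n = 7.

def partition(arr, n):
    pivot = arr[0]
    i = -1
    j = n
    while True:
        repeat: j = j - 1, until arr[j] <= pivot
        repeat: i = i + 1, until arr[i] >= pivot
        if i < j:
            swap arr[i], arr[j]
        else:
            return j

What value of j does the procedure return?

pivot=2
j stops at 4 (2), i stops at 0 (2); swap ⇒ [2,3,2,3,2,3,3]
j stops at 2 (2), i stops at 1 (3); swap ⇒ [2,2,3,3,2,3,3]
j stops at 1, i stops at 2; i≥j ⇒ return 1. arr=[2,2,3,3,2,3,3]

1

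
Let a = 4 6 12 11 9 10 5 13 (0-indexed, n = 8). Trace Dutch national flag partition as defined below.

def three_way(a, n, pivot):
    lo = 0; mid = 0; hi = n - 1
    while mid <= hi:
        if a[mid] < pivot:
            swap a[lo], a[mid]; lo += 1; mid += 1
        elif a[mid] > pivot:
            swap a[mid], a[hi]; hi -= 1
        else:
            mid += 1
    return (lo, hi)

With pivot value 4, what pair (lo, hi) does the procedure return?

lo=0 mid=0 hi=7
4=4: mid=1
6>4: swap(1,7), hi=6 ⇒ 4 13 12 11 9 10 5 6
13>4: swap(1,6), hi=5 ⇒ 4 5 12 11 9 10 13 6
5>4: swap(1,5), hi=4 ⇒ 4 10 12 11 9 5 13 6
10>4: swap(1,4), hi=3 ⇒ 4 9 12 11 10 5 13 6
9>4: swap(1,3), hi=2 ⇒ 4 11 12 9 10 5 13 6
11>4: swap(1,2), hi=1 ⇒ 4 12 11 9 10 5 13 6
12>4: swap(1,1), hi=0 ⇒ 4 12 11 9 10 5 13 6
done. lo=0 hi=0; a=4 12 11 9 10 5 13 6

(0, 0)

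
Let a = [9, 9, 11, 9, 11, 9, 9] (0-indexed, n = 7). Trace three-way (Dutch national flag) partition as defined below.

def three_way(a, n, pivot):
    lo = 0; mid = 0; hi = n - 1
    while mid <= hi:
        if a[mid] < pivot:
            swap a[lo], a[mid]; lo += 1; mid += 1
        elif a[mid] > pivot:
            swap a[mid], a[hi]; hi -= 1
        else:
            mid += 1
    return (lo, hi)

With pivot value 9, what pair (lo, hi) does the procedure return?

pivot = 9; lo=0, mid=0, hi=6
a[mid]=9=9: mid=1
a[mid]=9=9: mid=2
a[mid]=11>9: swap a[2],a[6]; hi=5 → [9, 9, 9, 9, 11, 9, 11]
a[mid]=9=9: mid=3
a[mid]=9=9: mid=4
a[mid]=11>9: swap a[4],a[5]; hi=4 → [9, 9, 9, 9, 9, 11, 11]
a[mid]=9=9: mid=5
end: lo=0, hi=4; a = [9, 9, 9, 9, 9, 11, 11]

(0, 4)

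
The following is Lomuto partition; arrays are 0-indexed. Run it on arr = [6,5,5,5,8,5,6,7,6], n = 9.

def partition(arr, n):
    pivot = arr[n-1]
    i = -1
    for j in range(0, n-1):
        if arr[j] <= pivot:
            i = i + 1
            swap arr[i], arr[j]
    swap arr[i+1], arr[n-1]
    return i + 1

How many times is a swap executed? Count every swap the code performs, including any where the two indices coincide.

7

pivot = arr[8] = 6; i = -1
j=0: arr[0]=6 ≤ 6 → i=0, swap arr[0],arr[0] (no change) → [6,5,5,5,8,5,6,7,6]
j=1: arr[1]=5 ≤ 6 → i=1, swap arr[1],arr[1] (no change) → [6,5,5,5,8,5,6,7,6]
j=2: arr[2]=5 ≤ 6 → i=2, swap arr[2],arr[2] (no change) → [6,5,5,5,8,5,6,7,6]
j=3: arr[3]=5 ≤ 6 → i=3, swap arr[3],arr[3] (no change) → [6,5,5,5,8,5,6,7,6]
j=4: arr[4]=8 > 6 → no swap
j=5: arr[5]=5 ≤ 6 → i=4, swap arr[4],arr[5] → [6,5,5,5,5,8,6,7,6]
j=6: arr[6]=6 ≤ 6 → i=5, swap arr[5],arr[6] → [6,5,5,5,5,6,8,7,6]
j=7: arr[7]=7 > 6 → no swap
final swap arr[6],arr[8] → [6,5,5,5,5,6,6,7,8]; return 6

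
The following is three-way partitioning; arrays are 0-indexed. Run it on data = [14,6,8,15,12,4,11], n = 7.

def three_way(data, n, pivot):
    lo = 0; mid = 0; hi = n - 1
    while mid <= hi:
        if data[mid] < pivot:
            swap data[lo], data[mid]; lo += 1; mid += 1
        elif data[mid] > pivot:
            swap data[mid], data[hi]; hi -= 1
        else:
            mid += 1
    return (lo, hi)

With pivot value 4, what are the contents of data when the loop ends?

pivot = 4; lo=0, mid=0, hi=6
data[mid]=14>4: swap data[0],data[6]; hi=5 → [11,6,8,15,12,4,14]
data[mid]=11>4: swap data[0],data[5]; hi=4 → [4,6,8,15,12,11,14]
data[mid]=4=4: mid=1
data[mid]=6>4: swap data[1],data[4]; hi=3 → [4,12,8,15,6,11,14]
data[mid]=12>4: swap data[1],data[3]; hi=2 → [4,15,8,12,6,11,14]
data[mid]=15>4: swap data[1],data[2]; hi=1 → [4,8,15,12,6,11,14]
data[mid]=8>4: swap data[1],data[1]; hi=0 → [4,8,15,12,6,11,14]
end: lo=0, hi=0; data = [4,8,15,12,6,11,14]

[4,8,15,12,6,11,14]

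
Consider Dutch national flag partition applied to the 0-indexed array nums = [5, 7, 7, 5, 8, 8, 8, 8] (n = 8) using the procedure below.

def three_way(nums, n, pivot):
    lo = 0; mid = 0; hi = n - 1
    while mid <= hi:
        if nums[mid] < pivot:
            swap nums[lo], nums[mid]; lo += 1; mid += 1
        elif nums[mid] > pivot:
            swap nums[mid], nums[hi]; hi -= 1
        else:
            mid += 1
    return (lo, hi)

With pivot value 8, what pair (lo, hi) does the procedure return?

lo=0 mid=0 hi=7
5<8: swap(0,0), lo=1 mid=1 ⇒ [5, 7, 7, 5, 8, 8, 8, 8]
7<8: swap(1,1), lo=2 mid=2 ⇒ [5, 7, 7, 5, 8, 8, 8, 8]
7<8: swap(2,2), lo=3 mid=3 ⇒ [5, 7, 7, 5, 8, 8, 8, 8]
5<8: swap(3,3), lo=4 mid=4 ⇒ [5, 7, 7, 5, 8, 8, 8, 8]
8=8: mid=5
8=8: mid=6
8=8: mid=7
8=8: mid=8
done. lo=4 hi=7; nums=[5, 7, 7, 5, 8, 8, 8, 8]

(4, 7)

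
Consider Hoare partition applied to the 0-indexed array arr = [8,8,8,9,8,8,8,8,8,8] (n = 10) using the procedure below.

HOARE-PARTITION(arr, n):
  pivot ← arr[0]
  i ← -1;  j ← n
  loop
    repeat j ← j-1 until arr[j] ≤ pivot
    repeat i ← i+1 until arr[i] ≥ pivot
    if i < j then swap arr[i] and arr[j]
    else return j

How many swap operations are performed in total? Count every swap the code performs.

pivot = arr[0] = 8; i = -1, j = 10
j→9 (arr[9]=8≤8), i→0 (arr[0]=8≥8); i<j, swap → [8,8,8,9,8,8,8,8,8,8]
j→8 (arr[8]=8≤8), i→1 (arr[1]=8≥8); i<j, swap → [8,8,8,9,8,8,8,8,8,8]
j→7 (arr[7]=8≤8), i→2 (arr[2]=8≥8); i<j, swap → [8,8,8,9,8,8,8,8,8,8]
j→6 (arr[6]=8≤8), i→3 (arr[3]=9≥8); i<j, swap → [8,8,8,8,8,8,9,8,8,8]
j→5 (arr[5]=8≤8), i→4 (arr[4]=8≥8); i<j, swap → [8,8,8,8,8,8,9,8,8,8]
j→4, i→5; i≥j, return j=4. arr = [8,8,8,8,8,8,9,8,8,8]

5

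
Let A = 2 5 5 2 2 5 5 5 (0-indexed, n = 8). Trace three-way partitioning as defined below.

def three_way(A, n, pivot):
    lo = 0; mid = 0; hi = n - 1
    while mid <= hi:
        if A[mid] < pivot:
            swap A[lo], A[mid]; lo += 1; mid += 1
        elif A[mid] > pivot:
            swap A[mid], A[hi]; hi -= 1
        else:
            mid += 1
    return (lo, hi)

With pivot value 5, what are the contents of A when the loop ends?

2 2 2 5 5 5 5 5

lo=0 mid=0 hi=7
2<5: swap(0,0), lo=1 mid=1 ⇒ 2 5 5 2 2 5 5 5
5=5: mid=2
5=5: mid=3
2<5: swap(1,3), lo=2 mid=4 ⇒ 2 2 5 5 2 5 5 5
2<5: swap(2,4), lo=3 mid=5 ⇒ 2 2 2 5 5 5 5 5
5=5: mid=6
5=5: mid=7
5=5: mid=8
done. lo=3 hi=7; A=2 2 2 5 5 5 5 5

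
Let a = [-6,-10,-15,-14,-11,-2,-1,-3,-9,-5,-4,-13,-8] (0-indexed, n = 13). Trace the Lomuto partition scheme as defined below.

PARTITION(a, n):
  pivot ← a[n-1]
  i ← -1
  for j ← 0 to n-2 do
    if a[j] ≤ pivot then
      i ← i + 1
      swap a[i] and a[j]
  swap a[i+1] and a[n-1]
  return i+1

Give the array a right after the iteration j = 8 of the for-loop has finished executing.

[-10,-15,-14,-11,-9,-2,-1,-3,-6,-5,-4,-13,-8]

pivot=-8, i=-1
j=0: -6>-8, skip
j=1: -10≤-8, i=0, swap(0,1) ⇒ [-10,-6,-15,-14,-11,-2,-1,-3,-9,-5,-4,-13,-8]
j=2: -15≤-8, i=1, swap(1,2) ⇒ [-10,-15,-6,-14,-11,-2,-1,-3,-9,-5,-4,-13,-8]
j=3: -14≤-8, i=2, swap(2,3) ⇒ [-10,-15,-14,-6,-11,-2,-1,-3,-9,-5,-4,-13,-8]
j=4: -11≤-8, i=3, swap(3,4) ⇒ [-10,-15,-14,-11,-6,-2,-1,-3,-9,-5,-4,-13,-8]
j=5: -2>-8, skip
j=6: -1>-8, skip
j=7: -3>-8, skip
j=8: -9≤-8, i=4, swap(4,8) ⇒ [-10,-15,-14,-11,-9,-2,-1,-3,-6,-5,-4,-13,-8]
(after j=8) a = [-10,-15,-14,-11,-9,-2,-1,-3,-6,-5,-4,-13,-8]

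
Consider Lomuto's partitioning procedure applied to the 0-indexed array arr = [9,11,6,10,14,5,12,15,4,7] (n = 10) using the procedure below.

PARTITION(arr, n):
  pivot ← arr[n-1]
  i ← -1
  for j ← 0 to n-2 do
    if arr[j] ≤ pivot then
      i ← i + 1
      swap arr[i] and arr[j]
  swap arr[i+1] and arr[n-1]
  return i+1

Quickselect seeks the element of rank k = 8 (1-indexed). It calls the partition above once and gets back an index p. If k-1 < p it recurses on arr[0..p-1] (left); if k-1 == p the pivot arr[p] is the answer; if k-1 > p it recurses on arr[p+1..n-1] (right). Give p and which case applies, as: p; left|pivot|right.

3; right

pivot = arr[9] = 7; i = -1
j=0: arr[0]=9 > 7 → no swap
j=1: arr[1]=11 > 7 → no swap
j=2: arr[2]=6 ≤ 7 → i=0, swap arr[0],arr[2] → [6,11,9,10,14,5,12,15,4,7]
j=3: arr[3]=10 > 7 → no swap
j=4: arr[4]=14 > 7 → no swap
j=5: arr[5]=5 ≤ 7 → i=1, swap arr[1],arr[5] → [6,5,9,10,14,11,12,15,4,7]
j=6: arr[6]=12 > 7 → no swap
j=7: arr[7]=15 > 7 → no swap
j=8: arr[8]=4 ≤ 7 → i=2, swap arr[2],arr[8] → [6,5,4,10,14,11,12,15,9,7]
final swap arr[3],arr[9] → [6,5,4,7,14,11,12,15,9,10]; return 3
p = 3; k-1 = 7 > 3 ⇒ right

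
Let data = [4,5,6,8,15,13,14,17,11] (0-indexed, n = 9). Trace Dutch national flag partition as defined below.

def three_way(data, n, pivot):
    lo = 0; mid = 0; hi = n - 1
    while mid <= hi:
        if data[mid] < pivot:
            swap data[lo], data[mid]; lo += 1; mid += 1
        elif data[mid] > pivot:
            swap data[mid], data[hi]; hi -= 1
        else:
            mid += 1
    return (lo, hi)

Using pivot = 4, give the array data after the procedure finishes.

lo=0 mid=0 hi=8
4=4: mid=1
5>4: swap(1,8), hi=7 ⇒ [4,11,6,8,15,13,14,17,5]
11>4: swap(1,7), hi=6 ⇒ [4,17,6,8,15,13,14,11,5]
17>4: swap(1,6), hi=5 ⇒ [4,14,6,8,15,13,17,11,5]
14>4: swap(1,5), hi=4 ⇒ [4,13,6,8,15,14,17,11,5]
13>4: swap(1,4), hi=3 ⇒ [4,15,6,8,13,14,17,11,5]
15>4: swap(1,3), hi=2 ⇒ [4,8,6,15,13,14,17,11,5]
8>4: swap(1,2), hi=1 ⇒ [4,6,8,15,13,14,17,11,5]
6>4: swap(1,1), hi=0 ⇒ [4,6,8,15,13,14,17,11,5]
done. lo=0 hi=0; data=[4,6,8,15,13,14,17,11,5]

[4,6,8,15,13,14,17,11,5]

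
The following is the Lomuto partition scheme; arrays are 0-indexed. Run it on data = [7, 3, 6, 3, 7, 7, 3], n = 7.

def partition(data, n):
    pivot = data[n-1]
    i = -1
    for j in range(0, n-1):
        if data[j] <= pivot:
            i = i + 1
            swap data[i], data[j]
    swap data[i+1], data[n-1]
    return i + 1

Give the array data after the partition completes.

[3, 3, 3, 7, 7, 7, 6]

pivot = data[6] = 3; i = -1
j=0: data[0]=7 > 3 → no swap
j=1: data[1]=3 ≤ 3 → i=0, swap data[0],data[1] → [3, 7, 6, 3, 7, 7, 3]
j=2: data[2]=6 > 3 → no swap
j=3: data[3]=3 ≤ 3 → i=1, swap data[1],data[3] → [3, 3, 6, 7, 7, 7, 3]
j=4: data[4]=7 > 3 → no swap
j=5: data[5]=7 > 3 → no swap
final swap data[2],data[6] → [3, 3, 3, 7, 7, 7, 6]; return 2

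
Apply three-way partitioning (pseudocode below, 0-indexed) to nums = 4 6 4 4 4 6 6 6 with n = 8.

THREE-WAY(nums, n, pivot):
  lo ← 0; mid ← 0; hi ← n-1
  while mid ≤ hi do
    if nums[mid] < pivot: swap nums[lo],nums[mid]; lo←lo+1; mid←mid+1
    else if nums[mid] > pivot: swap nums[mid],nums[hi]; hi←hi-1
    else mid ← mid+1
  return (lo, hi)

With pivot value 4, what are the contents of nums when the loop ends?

4 4 4 4 6 6 6 6

lo=0 mid=0 hi=7
4=4: mid=1
6>4: swap(1,7), hi=6 ⇒ 4 6 4 4 4 6 6 6
6>4: swap(1,6), hi=5 ⇒ 4 6 4 4 4 6 6 6
6>4: swap(1,5), hi=4 ⇒ 4 6 4 4 4 6 6 6
6>4: swap(1,4), hi=3 ⇒ 4 4 4 4 6 6 6 6
4=4: mid=2
4=4: mid=3
4=4: mid=4
done. lo=0 hi=3; nums=4 4 4 4 6 6 6 6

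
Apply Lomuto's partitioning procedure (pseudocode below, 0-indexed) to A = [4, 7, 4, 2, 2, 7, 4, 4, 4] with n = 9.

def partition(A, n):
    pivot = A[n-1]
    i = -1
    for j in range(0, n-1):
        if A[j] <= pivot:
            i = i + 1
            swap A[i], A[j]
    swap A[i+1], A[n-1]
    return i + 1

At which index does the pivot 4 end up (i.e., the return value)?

pivot = A[8] = 4; i = -1
j=0: A[0]=4 ≤ 4 → i=0, swap A[0],A[0] (no change) → [4, 7, 4, 2, 2, 7, 4, 4, 4]
j=1: A[1]=7 > 4 → no swap
j=2: A[2]=4 ≤ 4 → i=1, swap A[1],A[2] → [4, 4, 7, 2, 2, 7, 4, 4, 4]
j=3: A[3]=2 ≤ 4 → i=2, swap A[2],A[3] → [4, 4, 2, 7, 2, 7, 4, 4, 4]
j=4: A[4]=2 ≤ 4 → i=3, swap A[3],A[4] → [4, 4, 2, 2, 7, 7, 4, 4, 4]
j=5: A[5]=7 > 4 → no swap
j=6: A[6]=4 ≤ 4 → i=4, swap A[4],A[6] → [4, 4, 2, 2, 4, 7, 7, 4, 4]
j=7: A[7]=4 ≤ 4 → i=5, swap A[5],A[7] → [4, 4, 2, 2, 4, 4, 7, 7, 4]
final swap A[6],A[8] → [4, 4, 2, 2, 4, 4, 4, 7, 7]; return 6

6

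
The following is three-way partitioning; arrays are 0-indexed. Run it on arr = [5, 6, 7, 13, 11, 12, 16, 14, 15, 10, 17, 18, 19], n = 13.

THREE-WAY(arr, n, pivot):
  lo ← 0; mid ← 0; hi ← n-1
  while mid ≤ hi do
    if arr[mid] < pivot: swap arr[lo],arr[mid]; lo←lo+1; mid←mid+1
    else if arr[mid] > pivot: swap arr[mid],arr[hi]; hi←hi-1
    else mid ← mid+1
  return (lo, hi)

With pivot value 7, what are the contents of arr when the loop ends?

[5, 6, 7, 11, 12, 16, 14, 15, 10, 17, 18, 19, 13]

pivot = 7; lo=0, mid=0, hi=12
arr[mid]=5<7: swap arr[0],arr[0]; lo=1,mid=1 → [5, 6, 7, 13, 11, 12, 16, 14, 15, 10, 17, 18, 19]
arr[mid]=6<7: swap arr[1],arr[1]; lo=2,mid=2 → [5, 6, 7, 13, 11, 12, 16, 14, 15, 10, 17, 18, 19]
arr[mid]=7=7: mid=3
arr[mid]=13>7: swap arr[3],arr[12]; hi=11 → [5, 6, 7, 19, 11, 12, 16, 14, 15, 10, 17, 18, 13]
arr[mid]=19>7: swap arr[3],arr[11]; hi=10 → [5, 6, 7, 18, 11, 12, 16, 14, 15, 10, 17, 19, 13]
arr[mid]=18>7: swap arr[3],arr[10]; hi=9 → [5, 6, 7, 17, 11, 12, 16, 14, 15, 10, 18, 19, 13]
arr[mid]=17>7: swap arr[3],arr[9]; hi=8 → [5, 6, 7, 10, 11, 12, 16, 14, 15, 17, 18, 19, 13]
arr[mid]=10>7: swap arr[3],arr[8]; hi=7 → [5, 6, 7, 15, 11, 12, 16, 14, 10, 17, 18, 19, 13]
arr[mid]=15>7: swap arr[3],arr[7]; hi=6 → [5, 6, 7, 14, 11, 12, 16, 15, 10, 17, 18, 19, 13]
arr[mid]=14>7: swap arr[3],arr[6]; hi=5 → [5, 6, 7, 16, 11, 12, 14, 15, 10, 17, 18, 19, 13]
arr[mid]=16>7: swap arr[3],arr[5]; hi=4 → [5, 6, 7, 12, 11, 16, 14, 15, 10, 17, 18, 19, 13]
arr[mid]=12>7: swap arr[3],arr[4]; hi=3 → [5, 6, 7, 11, 12, 16, 14, 15, 10, 17, 18, 19, 13]
arr[mid]=11>7: swap arr[3],arr[3]; hi=2 → [5, 6, 7, 11, 12, 16, 14, 15, 10, 17, 18, 19, 13]
end: lo=2, hi=2; arr = [5, 6, 7, 11, 12, 16, 14, 15, 10, 17, 18, 19, 13]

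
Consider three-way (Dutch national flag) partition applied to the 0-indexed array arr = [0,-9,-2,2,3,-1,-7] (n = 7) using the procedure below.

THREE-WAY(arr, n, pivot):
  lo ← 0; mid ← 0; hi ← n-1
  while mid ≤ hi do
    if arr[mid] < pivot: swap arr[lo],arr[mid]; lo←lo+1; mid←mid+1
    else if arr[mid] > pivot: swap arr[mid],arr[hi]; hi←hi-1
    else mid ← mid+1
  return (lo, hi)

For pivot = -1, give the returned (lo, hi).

(3, 3)

pivot = -1; lo=0, mid=0, hi=6
arr[mid]=0>-1: swap arr[0],arr[6]; hi=5 → [-7,-9,-2,2,3,-1,0]
arr[mid]=-7<-1: swap arr[0],arr[0]; lo=1,mid=1 → [-7,-9,-2,2,3,-1,0]
arr[mid]=-9<-1: swap arr[1],arr[1]; lo=2,mid=2 → [-7,-9,-2,2,3,-1,0]
arr[mid]=-2<-1: swap arr[2],arr[2]; lo=3,mid=3 → [-7,-9,-2,2,3,-1,0]
arr[mid]=2>-1: swap arr[3],arr[5]; hi=4 → [-7,-9,-2,-1,3,2,0]
arr[mid]=-1=-1: mid=4
arr[mid]=3>-1: swap arr[4],arr[4]; hi=3 → [-7,-9,-2,-1,3,2,0]
end: lo=3, hi=3; arr = [-7,-9,-2,-1,3,2,0]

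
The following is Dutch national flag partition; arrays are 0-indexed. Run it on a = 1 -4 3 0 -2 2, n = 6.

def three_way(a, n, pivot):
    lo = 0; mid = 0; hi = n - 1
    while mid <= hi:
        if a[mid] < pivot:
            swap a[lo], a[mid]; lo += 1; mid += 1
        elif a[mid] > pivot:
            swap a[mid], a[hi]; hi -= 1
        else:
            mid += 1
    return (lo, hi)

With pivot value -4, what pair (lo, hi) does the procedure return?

(0, 0)

pivot = -4; lo=0, mid=0, hi=5
a[mid]=1>-4: swap a[0],a[5]; hi=4 → 2 -4 3 0 -2 1
a[mid]=2>-4: swap a[0],a[4]; hi=3 → -2 -4 3 0 2 1
a[mid]=-2>-4: swap a[0],a[3]; hi=2 → 0 -4 3 -2 2 1
a[mid]=0>-4: swap a[0],a[2]; hi=1 → 3 -4 0 -2 2 1
a[mid]=3>-4: swap a[0],a[1]; hi=0 → -4 3 0 -2 2 1
a[mid]=-4=-4: mid=1
end: lo=0, hi=0; a = -4 3 0 -2 2 1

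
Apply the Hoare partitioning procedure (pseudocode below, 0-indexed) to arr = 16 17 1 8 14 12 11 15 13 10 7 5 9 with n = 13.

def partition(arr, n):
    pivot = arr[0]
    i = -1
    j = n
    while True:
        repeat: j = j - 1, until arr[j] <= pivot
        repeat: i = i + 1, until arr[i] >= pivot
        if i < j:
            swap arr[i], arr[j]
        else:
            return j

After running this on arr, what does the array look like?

pivot=16
j stops at 12 (9), i stops at 0 (16); swap ⇒ 9 17 1 8 14 12 11 15 13 10 7 5 16
j stops at 11 (5), i stops at 1 (17); swap ⇒ 9 5 1 8 14 12 11 15 13 10 7 17 16
j stops at 10, i stops at 11; i≥j ⇒ return 10. arr=9 5 1 8 14 12 11 15 13 10 7 17 16

9 5 1 8 14 12 11 15 13 10 7 17 16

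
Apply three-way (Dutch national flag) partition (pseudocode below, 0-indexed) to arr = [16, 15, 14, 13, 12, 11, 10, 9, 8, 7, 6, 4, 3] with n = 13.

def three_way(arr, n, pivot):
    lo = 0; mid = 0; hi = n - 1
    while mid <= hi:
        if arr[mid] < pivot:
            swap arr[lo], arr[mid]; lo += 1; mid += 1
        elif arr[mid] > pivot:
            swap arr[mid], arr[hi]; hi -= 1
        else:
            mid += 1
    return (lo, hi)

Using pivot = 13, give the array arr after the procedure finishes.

pivot = 13; lo=0, mid=0, hi=12
arr[mid]=16>13: swap arr[0],arr[12]; hi=11 → [3, 15, 14, 13, 12, 11, 10, 9, 8, 7, 6, 4, 16]
arr[mid]=3<13: swap arr[0],arr[0]; lo=1,mid=1 → [3, 15, 14, 13, 12, 11, 10, 9, 8, 7, 6, 4, 16]
arr[mid]=15>13: swap arr[1],arr[11]; hi=10 → [3, 4, 14, 13, 12, 11, 10, 9, 8, 7, 6, 15, 16]
arr[mid]=4<13: swap arr[1],arr[1]; lo=2,mid=2 → [3, 4, 14, 13, 12, 11, 10, 9, 8, 7, 6, 15, 16]
arr[mid]=14>13: swap arr[2],arr[10]; hi=9 → [3, 4, 6, 13, 12, 11, 10, 9, 8, 7, 14, 15, 16]
arr[mid]=6<13: swap arr[2],arr[2]; lo=3,mid=3 → [3, 4, 6, 13, 12, 11, 10, 9, 8, 7, 14, 15, 16]
arr[mid]=13=13: mid=4
arr[mid]=12<13: swap arr[3],arr[4]; lo=4,mid=5 → [3, 4, 6, 12, 13, 11, 10, 9, 8, 7, 14, 15, 16]
arr[mid]=11<13: swap arr[4],arr[5]; lo=5,mid=6 → [3, 4, 6, 12, 11, 13, 10, 9, 8, 7, 14, 15, 16]
arr[mid]=10<13: swap arr[5],arr[6]; lo=6,mid=7 → [3, 4, 6, 12, 11, 10, 13, 9, 8, 7, 14, 15, 16]
arr[mid]=9<13: swap arr[6],arr[7]; lo=7,mid=8 → [3, 4, 6, 12, 11, 10, 9, 13, 8, 7, 14, 15, 16]
arr[mid]=8<13: swap arr[7],arr[8]; lo=8,mid=9 → [3, 4, 6, 12, 11, 10, 9, 8, 13, 7, 14, 15, 16]
arr[mid]=7<13: swap arr[8],arr[9]; lo=9,mid=10 → [3, 4, 6, 12, 11, 10, 9, 8, 7, 13, 14, 15, 16]
end: lo=9, hi=9; arr = [3, 4, 6, 12, 11, 10, 9, 8, 7, 13, 14, 15, 16]

[3, 4, 6, 12, 11, 10, 9, 8, 7, 13, 14, 15, 16]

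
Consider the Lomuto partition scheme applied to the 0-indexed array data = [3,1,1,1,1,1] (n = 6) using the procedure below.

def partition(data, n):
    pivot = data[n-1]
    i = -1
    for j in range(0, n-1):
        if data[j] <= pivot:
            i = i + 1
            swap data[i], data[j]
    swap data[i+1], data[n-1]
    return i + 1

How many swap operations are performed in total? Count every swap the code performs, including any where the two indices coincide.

pivot = data[5] = 1; i = -1
j=0: data[0]=3 > 1 → no swap
j=1: data[1]=1 ≤ 1 → i=0, swap data[0],data[1] → [1,3,1,1,1,1]
j=2: data[2]=1 ≤ 1 → i=1, swap data[1],data[2] → [1,1,3,1,1,1]
j=3: data[3]=1 ≤ 1 → i=2, swap data[2],data[3] → [1,1,1,3,1,1]
j=4: data[4]=1 ≤ 1 → i=3, swap data[3],data[4] → [1,1,1,1,3,1]
final swap data[4],data[5] → [1,1,1,1,1,3]; return 4

5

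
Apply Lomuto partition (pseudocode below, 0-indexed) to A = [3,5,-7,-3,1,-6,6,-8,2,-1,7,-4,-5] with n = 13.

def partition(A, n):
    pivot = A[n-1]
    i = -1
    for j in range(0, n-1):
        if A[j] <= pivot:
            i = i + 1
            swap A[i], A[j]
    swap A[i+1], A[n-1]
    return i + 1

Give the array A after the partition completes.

pivot = A[12] = -5; i = -1
j=0: A[0]=3 > -5 → no swap
j=1: A[1]=5 > -5 → no swap
j=2: A[2]=-7 ≤ -5 → i=0, swap A[0],A[2] → [-7,5,3,-3,1,-6,6,-8,2,-1,7,-4,-5]
j=3: A[3]=-3 > -5 → no swap
j=4: A[4]=1 > -5 → no swap
j=5: A[5]=-6 ≤ -5 → i=1, swap A[1],A[5] → [-7,-6,3,-3,1,5,6,-8,2,-1,7,-4,-5]
j=6: A[6]=6 > -5 → no swap
j=7: A[7]=-8 ≤ -5 → i=2, swap A[2],A[7] → [-7,-6,-8,-3,1,5,6,3,2,-1,7,-4,-5]
j=8: A[8]=2 > -5 → no swap
j=9: A[9]=-1 > -5 → no swap
j=10: A[10]=7 > -5 → no swap
j=11: A[11]=-4 > -5 → no swap
final swap A[3],A[12] → [-7,-6,-8,-5,1,5,6,3,2,-1,7,-4,-3]; return 3

[-7,-6,-8,-5,1,5,6,3,2,-1,7,-4,-3]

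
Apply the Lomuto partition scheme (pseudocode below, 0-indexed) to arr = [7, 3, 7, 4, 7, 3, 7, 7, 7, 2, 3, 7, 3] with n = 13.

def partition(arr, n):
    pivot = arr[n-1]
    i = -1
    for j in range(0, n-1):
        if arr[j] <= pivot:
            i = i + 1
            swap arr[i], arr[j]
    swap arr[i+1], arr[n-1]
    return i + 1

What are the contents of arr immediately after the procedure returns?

pivot = arr[12] = 3; i = -1
j=0: arr[0]=7 > 3 → no swap
j=1: arr[1]=3 ≤ 3 → i=0, swap arr[0],arr[1] → [3, 7, 7, 4, 7, 3, 7, 7, 7, 2, 3, 7, 3]
j=2: arr[2]=7 > 3 → no swap
j=3: arr[3]=4 > 3 → no swap
j=4: arr[4]=7 > 3 → no swap
j=5: arr[5]=3 ≤ 3 → i=1, swap arr[1],arr[5] → [3, 3, 7, 4, 7, 7, 7, 7, 7, 2, 3, 7, 3]
j=6: arr[6]=7 > 3 → no swap
j=7: arr[7]=7 > 3 → no swap
j=8: arr[8]=7 > 3 → no swap
j=9: arr[9]=2 ≤ 3 → i=2, swap arr[2],arr[9] → [3, 3, 2, 4, 7, 7, 7, 7, 7, 7, 3, 7, 3]
j=10: arr[10]=3 ≤ 3 → i=3, swap arr[3],arr[10] → [3, 3, 2, 3, 7, 7, 7, 7, 7, 7, 4, 7, 3]
j=11: arr[11]=7 > 3 → no swap
final swap arr[4],arr[12] → [3, 3, 2, 3, 3, 7, 7, 7, 7, 7, 4, 7, 7]; return 4

[3, 3, 2, 3, 3, 7, 7, 7, 7, 7, 4, 7, 7]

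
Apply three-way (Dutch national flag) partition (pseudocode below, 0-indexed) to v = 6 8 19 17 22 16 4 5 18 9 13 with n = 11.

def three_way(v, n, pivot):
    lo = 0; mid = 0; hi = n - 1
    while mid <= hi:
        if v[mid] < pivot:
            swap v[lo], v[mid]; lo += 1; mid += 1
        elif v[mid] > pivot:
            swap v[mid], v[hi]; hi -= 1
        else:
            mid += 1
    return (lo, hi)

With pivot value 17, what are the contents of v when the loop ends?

6 8 13 9 16 4 5 17 18 22 19

lo=0 mid=0 hi=10
6<17: swap(0,0), lo=1 mid=1 ⇒ 6 8 19 17 22 16 4 5 18 9 13
8<17: swap(1,1), lo=2 mid=2 ⇒ 6 8 19 17 22 16 4 5 18 9 13
19>17: swap(2,10), hi=9 ⇒ 6 8 13 17 22 16 4 5 18 9 19
13<17: swap(2,2), lo=3 mid=3 ⇒ 6 8 13 17 22 16 4 5 18 9 19
17=17: mid=4
22>17: swap(4,9), hi=8 ⇒ 6 8 13 17 9 16 4 5 18 22 19
9<17: swap(3,4), lo=4 mid=5 ⇒ 6 8 13 9 17 16 4 5 18 22 19
16<17: swap(4,5), lo=5 mid=6 ⇒ 6 8 13 9 16 17 4 5 18 22 19
4<17: swap(5,6), lo=6 mid=7 ⇒ 6 8 13 9 16 4 17 5 18 22 19
5<17: swap(6,7), lo=7 mid=8 ⇒ 6 8 13 9 16 4 5 17 18 22 19
18>17: swap(8,8), hi=7 ⇒ 6 8 13 9 16 4 5 17 18 22 19
done. lo=7 hi=7; v=6 8 13 9 16 4 5 17 18 22 19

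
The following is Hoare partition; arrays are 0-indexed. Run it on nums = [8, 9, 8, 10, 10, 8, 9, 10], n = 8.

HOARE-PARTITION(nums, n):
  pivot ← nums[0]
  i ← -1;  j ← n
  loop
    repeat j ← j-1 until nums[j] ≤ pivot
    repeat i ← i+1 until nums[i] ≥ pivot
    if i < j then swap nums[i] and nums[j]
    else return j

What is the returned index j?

pivot=8
j stops at 5 (8), i stops at 0 (8); swap ⇒ [8, 9, 8, 10, 10, 8, 9, 10]
j stops at 2 (8), i stops at 1 (9); swap ⇒ [8, 8, 9, 10, 10, 8, 9, 10]
j stops at 1, i stops at 2; i≥j ⇒ return 1. nums=[8, 8, 9, 10, 10, 8, 9, 10]

1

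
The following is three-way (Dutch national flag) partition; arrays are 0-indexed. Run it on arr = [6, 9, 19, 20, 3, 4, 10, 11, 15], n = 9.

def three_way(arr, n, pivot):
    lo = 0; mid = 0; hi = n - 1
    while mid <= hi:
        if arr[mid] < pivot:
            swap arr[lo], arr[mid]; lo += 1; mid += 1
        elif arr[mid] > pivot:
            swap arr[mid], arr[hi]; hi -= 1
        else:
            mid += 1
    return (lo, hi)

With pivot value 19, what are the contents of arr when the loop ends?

lo=0 mid=0 hi=8
6<19: swap(0,0), lo=1 mid=1 ⇒ [6, 9, 19, 20, 3, 4, 10, 11, 15]
9<19: swap(1,1), lo=2 mid=2 ⇒ [6, 9, 19, 20, 3, 4, 10, 11, 15]
19=19: mid=3
20>19: swap(3,8), hi=7 ⇒ [6, 9, 19, 15, 3, 4, 10, 11, 20]
15<19: swap(2,3), lo=3 mid=4 ⇒ [6, 9, 15, 19, 3, 4, 10, 11, 20]
3<19: swap(3,4), lo=4 mid=5 ⇒ [6, 9, 15, 3, 19, 4, 10, 11, 20]
4<19: swap(4,5), lo=5 mid=6 ⇒ [6, 9, 15, 3, 4, 19, 10, 11, 20]
10<19: swap(5,6), lo=6 mid=7 ⇒ [6, 9, 15, 3, 4, 10, 19, 11, 20]
11<19: swap(6,7), lo=7 mid=8 ⇒ [6, 9, 15, 3, 4, 10, 11, 19, 20]
done. lo=7 hi=7; arr=[6, 9, 15, 3, 4, 10, 11, 19, 20]

[6, 9, 15, 3, 4, 10, 11, 19, 20]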